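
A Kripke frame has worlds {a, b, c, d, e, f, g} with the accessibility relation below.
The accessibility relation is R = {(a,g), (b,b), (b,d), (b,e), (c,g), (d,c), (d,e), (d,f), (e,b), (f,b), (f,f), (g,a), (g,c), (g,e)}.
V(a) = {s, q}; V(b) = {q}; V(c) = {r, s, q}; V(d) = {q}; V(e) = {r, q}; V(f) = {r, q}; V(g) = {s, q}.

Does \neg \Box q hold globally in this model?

Recall that \Box ψ holds at a world iff ψ holds at every accessible world, and \Diamond ψ holds iff ψ holds at some accessible world.
Let φ = \neg \Box q. Evaluate φ at each world:
  a (successors {g}): φ is false.
  b (successors {b, d, e}): φ is false.
  c (successors {g}): φ is false.
  d (successors {c, e, f}): φ is false.
  e (successors {b}): φ is false.
  f (successors {b, f}): φ is false.
  g (successors {a, c, e}): φ is false.
Detail at a (counterexample):
  At a: \Box q is true, so \neg \Box q is false.
    At a: \Box q requires q at every successor {g}.
      At g: q is true.
    So \Box q is true at a.

No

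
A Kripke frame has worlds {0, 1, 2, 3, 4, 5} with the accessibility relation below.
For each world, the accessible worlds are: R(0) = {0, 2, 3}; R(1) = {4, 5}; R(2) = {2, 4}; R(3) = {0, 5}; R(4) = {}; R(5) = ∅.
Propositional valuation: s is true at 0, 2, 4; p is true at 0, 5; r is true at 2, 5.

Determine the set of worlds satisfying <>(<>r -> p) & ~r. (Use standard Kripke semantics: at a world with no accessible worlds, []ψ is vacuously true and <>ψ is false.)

0, 1, 3

Recall that <>ψ holds at a world iff ψ holds at some accessible world.
Let φ = <>(<>r -> p) & ~r. Evaluate φ at each world:
  0 (successors {0, 2, 3}): φ is true.
  1 (successors {4, 5}): φ is true.
  2 (successors {2, 4}): φ is false.
  3 (successors {0, 5}): φ is true.
  4 (successors ∅): φ is false.
  5 (successors ∅): φ is false.
For instance, at 3:
  At 3: <>(<>r -> p) is true, ~r is true, so <>(<>r -> p) & ~r is true.
    At 3: <>(<>r -> p) requires <>r -> p at some successor in {0, 5}.
      <>r -> p holds at 0, so <>(<>r -> p) is true at 3.
Satisfying worlds: {0, 1, 3}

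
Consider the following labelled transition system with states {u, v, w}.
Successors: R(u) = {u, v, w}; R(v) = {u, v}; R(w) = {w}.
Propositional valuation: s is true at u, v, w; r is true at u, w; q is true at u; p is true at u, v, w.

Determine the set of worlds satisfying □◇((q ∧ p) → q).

Recall that □ψ holds at a world iff ψ holds at every accessible world, and ◇ψ holds iff ψ holds at some accessible world.
Let φ = □◇((q ∧ p) → q). Evaluate φ at each world:
  u (successors {u, v, w}): φ is true.
  v (successors {u, v}): φ is true.
  w (successors {w}): φ is true.
For instance, at u:
  At u: □◇((q ∧ p) → q) requires ◇((q ∧ p) → q) at every successor {u, v, w}.
      At u: ◇((q ∧ p) → q) requires (q ∧ p) → q at some successor in {u, v, w}.
        (q ∧ p) → q holds at u, so ◇((q ∧ p) → q) is true at u.
      At v: ◇((q ∧ p) → q) requires (q ∧ p) → q at some successor in {u, v}.
        (q ∧ p) → q holds at u, so ◇((q ∧ p) → q) is true at v.
      At w: ◇((q ∧ p) → q) requires (q ∧ p) → q at some successor in {w}.
        (q ∧ p) → q holds at w, so ◇((q ∧ p) → q) is true at w.
  So □◇((q ∧ p) → q) is true at u.
Satisfying worlds: {u, v, w}

u, v, w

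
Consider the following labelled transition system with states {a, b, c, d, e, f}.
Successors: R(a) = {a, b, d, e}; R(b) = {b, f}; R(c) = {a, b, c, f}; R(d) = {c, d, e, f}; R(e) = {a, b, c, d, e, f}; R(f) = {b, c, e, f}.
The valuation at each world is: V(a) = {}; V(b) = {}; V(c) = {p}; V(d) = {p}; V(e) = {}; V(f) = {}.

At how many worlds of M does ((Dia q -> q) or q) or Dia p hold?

Let φ = ((Dia q -> q) or q) or Dia p. Evaluate φ at each world:
  a (successors {a, b, d, e}): φ is true.
  b (successors {b, f}): φ is true.
  c (successors {a, b, c, f}): φ is true.
  d (successors {c, d, e, f}): φ is true.
  e (successors {a, b, c, d, e, f}): φ is true.
  f (successors {b, c, e, f}): φ is true.
For instance, at f:
  At f: (Dia q -> q) or q is true, Dia p is true, so ((Dia q -> q) or q) or Dia p is true.
    At f: Dia q -> q is true, q is false, so (Dia q -> q) or q is true.
      At f: Dia q is false, q is false, so Dia q -> q is true.
    At f: Dia p requires p at some successor in {b, c, e, f}.
      p holds at c, so Dia p is true at f.
Satisfying worlds: {a, b, c, d, e, f}

6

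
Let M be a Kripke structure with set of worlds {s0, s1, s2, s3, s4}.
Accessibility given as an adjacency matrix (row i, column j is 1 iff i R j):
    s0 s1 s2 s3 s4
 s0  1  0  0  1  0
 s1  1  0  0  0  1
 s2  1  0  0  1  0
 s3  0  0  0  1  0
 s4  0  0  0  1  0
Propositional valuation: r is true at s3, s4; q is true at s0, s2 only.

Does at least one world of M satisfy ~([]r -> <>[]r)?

No

Let φ = ~([]r -> <>[]r). Evaluate φ at each world:
  s0 (successors {s0, s3}): φ is false.
  s1 (successors {s0, s4}): φ is false.
  s2 (successors {s0, s3}): φ is false.
  s3 (successors {s3}): φ is false.
  s4 (successors {s3}): φ is false.
For instance, at s2:
  At s2: []r -> <>[]r is true, so ~([]r -> <>[]r) is false.
    At s2: []r is false, <>[]r is true, so []r -> <>[]r is true.
      At s2: []r requires r at every successor {s0, s3}.
        r fails at s0, so []r is false at s2.
      At s2: <>[]r requires []r at some successor in {s0, s3}.
        []r holds at s3, so <>[]r is true at s2.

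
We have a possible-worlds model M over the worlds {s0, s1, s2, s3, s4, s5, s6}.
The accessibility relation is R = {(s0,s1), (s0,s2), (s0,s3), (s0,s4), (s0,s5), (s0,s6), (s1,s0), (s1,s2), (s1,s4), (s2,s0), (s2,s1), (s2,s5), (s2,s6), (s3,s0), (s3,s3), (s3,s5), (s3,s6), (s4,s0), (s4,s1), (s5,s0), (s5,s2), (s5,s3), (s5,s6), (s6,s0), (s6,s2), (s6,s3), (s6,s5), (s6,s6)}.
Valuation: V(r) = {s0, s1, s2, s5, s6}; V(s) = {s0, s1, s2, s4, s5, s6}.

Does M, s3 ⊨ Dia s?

Recall that Dia ψ holds at a world iff ψ holds at some accessible world.
At s3: Dia s requires s at some successor in {s0, s3, s5, s6}.
  s holds at s0, so Dia s is true at s3.

Yes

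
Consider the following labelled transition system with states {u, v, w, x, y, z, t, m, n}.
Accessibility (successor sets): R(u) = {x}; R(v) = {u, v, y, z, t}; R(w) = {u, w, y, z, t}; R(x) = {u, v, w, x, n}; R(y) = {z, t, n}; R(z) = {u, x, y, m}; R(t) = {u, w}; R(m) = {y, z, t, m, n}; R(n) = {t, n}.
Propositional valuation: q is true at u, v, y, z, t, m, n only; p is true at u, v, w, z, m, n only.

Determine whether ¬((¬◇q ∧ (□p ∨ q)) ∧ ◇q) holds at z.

Yes

Recall that □ψ holds at a world iff ψ holds at every accessible world, and ◇ψ holds iff ψ holds at some accessible world.
At z: (¬◇q ∧ (□p ∨ q)) ∧ ◇q is false, so ¬((¬◇q ∧ (□p ∨ q)) ∧ ◇q) is true.
  At z: ¬◇q ∧ (□p ∨ q) is false, ◇q is true, so (¬◇q ∧ (□p ∨ q)) ∧ ◇q is false.
    At z: ¬◇q is false, □p ∨ q is true, so ¬◇q ∧ (□p ∨ q) is false.
      At z: ◇q is true, so ¬◇q is false.
      At z: □p is false, q is true, so □p ∨ q is true.
    At z: ◇q requires q at some successor in {u, x, y, m}.
      q holds at u, so ◇q is true at z.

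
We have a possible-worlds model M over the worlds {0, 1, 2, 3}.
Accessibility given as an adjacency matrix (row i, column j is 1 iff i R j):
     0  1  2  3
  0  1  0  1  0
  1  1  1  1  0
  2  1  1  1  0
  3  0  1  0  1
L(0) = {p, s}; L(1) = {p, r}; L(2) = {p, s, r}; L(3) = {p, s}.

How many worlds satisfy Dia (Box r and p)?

Let φ = Dia (Box r and p). Evaluate φ at each world:
  0 (successors {0, 2}): φ is false.
  1 (successors {0, 1, 2}): φ is false.
  2 (successors {0, 1, 2}): φ is false.
  3 (successors {1, 3}): φ is false.
For instance, at 2:
  At 2: Dia (Box r and p) requires Box r and p at some successor in {0, 1, 2}.
    At 0: Box r and p is false.
    At 1: Box r and p is false.
    At 2: Box r and p is false.
  So Dia (Box r and p) is false at 2.
Satisfying worlds: none.

0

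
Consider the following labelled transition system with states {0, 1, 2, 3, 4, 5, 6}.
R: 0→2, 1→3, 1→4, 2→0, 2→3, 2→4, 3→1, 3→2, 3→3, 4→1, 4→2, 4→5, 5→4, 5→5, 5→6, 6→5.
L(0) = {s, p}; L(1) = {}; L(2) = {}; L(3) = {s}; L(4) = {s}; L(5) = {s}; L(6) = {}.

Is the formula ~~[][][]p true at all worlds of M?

Recall that []ψ holds at a world iff ψ holds at every accessible world, and <>ψ holds iff ψ holds at some accessible world.
Let φ = ~~[][][]p. Evaluate φ at each world:
  0 (successors {2}): φ is false.
  1 (successors {3, 4}): φ is false.
  2 (successors {0, 3, 4}): φ is false.
  3 (successors {1, 2, 3}): φ is false.
  4 (successors {1, 2, 5}): φ is false.
  5 (successors {4, 5, 6}): φ is false.
  6 (successors {5}): φ is false.
Detail at 0 (counterexample):
  At 0: ~[][][]p is true, so ~~[][][]p is false.
    At 0: [][][]p is false, so ~[][][]p is true.
      At 0: [][][]p requires [][]p at every successor {2}.
        [][]p fails at 2, so [][][]p is false at 0.

No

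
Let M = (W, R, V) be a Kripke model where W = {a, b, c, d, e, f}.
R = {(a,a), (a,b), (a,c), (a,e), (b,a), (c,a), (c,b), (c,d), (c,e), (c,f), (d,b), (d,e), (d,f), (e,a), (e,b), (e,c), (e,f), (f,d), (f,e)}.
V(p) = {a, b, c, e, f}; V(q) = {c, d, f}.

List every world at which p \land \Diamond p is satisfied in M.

a, b, c, e, f

Let φ = p \land \Diamond p. Evaluate φ at each world:
  a (successors {a, b, c, e}): φ is true.
  b (successors {a}): φ is true.
  c (successors {a, b, d, e, f}): φ is true.
  d (successors {b, e, f}): φ is false.
  e (successors {a, b, c, f}): φ is true.
  f (successors {d, e}): φ is true.
For instance, at a:
  At a: p is true, \Diamond p is true, so p \land \Diamond p is true.
    At a: \Diamond p requires p at some successor in {a, b, c, e}.
      p holds at a, so \Diamond p is true at a.
Satisfying worlds: {a, b, c, e, f}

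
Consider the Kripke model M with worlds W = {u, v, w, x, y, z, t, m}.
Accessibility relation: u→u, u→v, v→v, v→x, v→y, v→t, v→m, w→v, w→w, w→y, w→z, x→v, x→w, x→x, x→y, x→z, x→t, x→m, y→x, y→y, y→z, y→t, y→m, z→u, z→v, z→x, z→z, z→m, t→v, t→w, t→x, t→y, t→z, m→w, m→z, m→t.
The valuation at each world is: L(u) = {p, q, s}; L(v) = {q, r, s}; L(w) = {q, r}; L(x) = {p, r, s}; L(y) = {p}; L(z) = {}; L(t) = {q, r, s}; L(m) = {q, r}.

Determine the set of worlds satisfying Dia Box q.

Let φ = Dia Box q. Evaluate φ at each world:
  u (successors {u, v}): φ is true.
  v (successors {v, x, y, t, m}): φ is false.
  w (successors {v, w, y, z}): φ is false.
  x (successors {v, w, x, y, z, t, m}): φ is false.
  y (successors {x, y, z, t, m}): φ is false.
  z (successors {u, v, x, z, m}): φ is true.
  t (successors {v, w, x, y, z}): φ is false.
  m (successors {w, z, t}): φ is false.
For instance, at x:
  At x: Dia Box q requires Box q at some successor in {v, w, x, y, z, t, m}.
    At v: Box q is false.
    At w: Box q is false.
    At x: Box q is false.
    At y: Box q is false.
    At z: Box q is false.
    At t: Box q is false.
    At m: Box q is false.
  So Dia Box q is false at x.
Satisfying worlds: {u, z}

u, z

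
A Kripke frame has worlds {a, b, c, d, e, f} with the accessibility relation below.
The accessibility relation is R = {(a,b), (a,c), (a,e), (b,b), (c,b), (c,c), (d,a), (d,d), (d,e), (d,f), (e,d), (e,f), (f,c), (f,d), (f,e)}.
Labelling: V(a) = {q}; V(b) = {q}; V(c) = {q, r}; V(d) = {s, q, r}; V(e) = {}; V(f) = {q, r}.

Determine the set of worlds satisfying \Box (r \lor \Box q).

Recall that \Box ψ holds at a world iff ψ holds at every accessible world, and \Diamond ψ holds iff ψ holds at some accessible world.
Let φ = \Box (r \lor \Box q). Evaluate φ at each world:
  a (successors {b, c, e}): φ is true.
  b (successors {b}): φ is true.
  c (successors {b, c}): φ is true.
  d (successors {a, d, e, f}): φ is false.
  e (successors {d, f}): φ is true.
  f (successors {c, d, e}): φ is true.
For instance, at e:
  At e: \Box (r \lor \Box q) requires r \lor \Box q at every successor {d, f}.
      At d: r is true, \Box q is false, so r \lor \Box q is true.
      At f: r is true, \Box q is false, so r \lor \Box q is true.
  So \Box (r \lor \Box q) is true at e.
Satisfying worlds: {a, b, c, e, f}

a, b, c, e, f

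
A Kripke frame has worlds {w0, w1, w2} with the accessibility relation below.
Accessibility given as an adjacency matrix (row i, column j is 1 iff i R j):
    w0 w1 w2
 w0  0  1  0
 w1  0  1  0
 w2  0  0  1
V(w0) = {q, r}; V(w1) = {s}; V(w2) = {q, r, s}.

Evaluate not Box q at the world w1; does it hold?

At w1: Box q is false, so not Box q is true.
  At w1: Box q requires q at every successor {w1}.
    q fails at w1, so Box q is false at w1.

Yes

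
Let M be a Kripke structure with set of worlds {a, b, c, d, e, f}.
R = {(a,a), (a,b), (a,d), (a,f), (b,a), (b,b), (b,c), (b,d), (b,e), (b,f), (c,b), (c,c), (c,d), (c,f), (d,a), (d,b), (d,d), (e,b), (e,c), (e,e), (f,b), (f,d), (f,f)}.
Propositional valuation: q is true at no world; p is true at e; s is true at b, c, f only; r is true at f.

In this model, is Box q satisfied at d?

At d: Box q requires q at every successor {a, b, d}.
  q fails at a, so Box q is false at d.

No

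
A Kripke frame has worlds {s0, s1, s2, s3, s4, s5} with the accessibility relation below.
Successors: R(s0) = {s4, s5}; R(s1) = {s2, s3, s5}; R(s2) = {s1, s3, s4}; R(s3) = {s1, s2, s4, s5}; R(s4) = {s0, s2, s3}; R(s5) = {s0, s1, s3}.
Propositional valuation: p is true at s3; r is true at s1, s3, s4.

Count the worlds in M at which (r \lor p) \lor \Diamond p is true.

Let φ = (r \lor p) \lor \Diamond p. Evaluate φ at each world:
  s0 (successors {s4, s5}): φ is false.
  s1 (successors {s2, s3, s5}): φ is true.
  s2 (successors {s1, s3, s4}): φ is true.
  s3 (successors {s1, s2, s4, s5}): φ is true.
  s4 (successors {s0, s2, s3}): φ is true.
  s5 (successors {s0, s1, s3}): φ is true.
For instance, at s5:
  At s5: r \lor p is false, \Diamond p is true, so (r \lor p) \lor \Diamond p is true.
    At s5: \Diamond p requires p at some successor in {s0, s1, s3}.
      p holds at s3, so \Diamond p is true at s5.
Satisfying worlds: {s1, s2, s3, s4, s5}

5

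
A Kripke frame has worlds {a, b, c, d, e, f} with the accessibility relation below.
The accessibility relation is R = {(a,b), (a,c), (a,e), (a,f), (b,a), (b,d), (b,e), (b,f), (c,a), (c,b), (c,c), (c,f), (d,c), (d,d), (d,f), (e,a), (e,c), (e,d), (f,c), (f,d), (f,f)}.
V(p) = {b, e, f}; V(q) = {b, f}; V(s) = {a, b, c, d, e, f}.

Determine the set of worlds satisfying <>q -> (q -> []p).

a, c, d, e

Let φ = <>q -> (q -> []p). Evaluate φ at each world:
  a (successors {b, c, e, f}): φ is true.
  b (successors {a, d, e, f}): φ is false.
  c (successors {a, b, c, f}): φ is true.
  d (successors {c, d, f}): φ is true.
  e (successors {a, c, d}): φ is true.
  f (successors {c, d, f}): φ is false.
For instance, at a:
  At a: <>q is true, q -> []p is true, so <>q -> (q -> []p) is true.
    At a: <>q requires q at some successor in {b, c, e, f}.
      q holds at b, so <>q is true at a.
    At a: q is false, []p is false, so q -> []p is true.
      At a: []p requires p at every successor {b, c, e, f}.
        p fails at c, so []p is false at a.
Satisfying worlds: {a, c, d, e}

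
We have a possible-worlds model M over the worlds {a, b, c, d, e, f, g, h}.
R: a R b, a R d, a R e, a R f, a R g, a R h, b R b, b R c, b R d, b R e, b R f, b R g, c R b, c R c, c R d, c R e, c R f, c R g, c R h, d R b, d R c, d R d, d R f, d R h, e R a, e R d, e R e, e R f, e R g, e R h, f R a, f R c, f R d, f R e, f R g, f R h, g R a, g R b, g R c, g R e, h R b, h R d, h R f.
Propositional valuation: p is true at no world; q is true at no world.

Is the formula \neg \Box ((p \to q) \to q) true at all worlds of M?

Yes

Recall that \Box ψ holds at a world iff ψ holds at every accessible world, and \Diamond ψ holds iff ψ holds at some accessible world.
Let φ = \neg \Box ((p \to q) \to q). Evaluate φ at each world:
  a (successors {b, d, e, f, g, h}): φ is true.
  b (successors {b, c, d, e, f, g}): φ is true.
  c (successors {b, c, d, e, f, g, h}): φ is true.
  d (successors {b, c, d, f, h}): φ is true.
  e (successors {a, d, e, f, g, h}): φ is true.
  f (successors {a, c, d, e, g, h}): φ is true.
  g (successors {a, b, c, e}): φ is true.
  h (successors {b, d, f}): φ is true.
For instance, at e:
  At e: \Box ((p \to q) \to q) is false, so \neg \Box ((p \to q) \to q) is true.
    At e: \Box ((p \to q) \to q) requires (p \to q) \to q at every successor {a, d, e, f, g, h}.
      (p \to q) \to q fails at a, so \Box ((p \to q) \to q) is false at e.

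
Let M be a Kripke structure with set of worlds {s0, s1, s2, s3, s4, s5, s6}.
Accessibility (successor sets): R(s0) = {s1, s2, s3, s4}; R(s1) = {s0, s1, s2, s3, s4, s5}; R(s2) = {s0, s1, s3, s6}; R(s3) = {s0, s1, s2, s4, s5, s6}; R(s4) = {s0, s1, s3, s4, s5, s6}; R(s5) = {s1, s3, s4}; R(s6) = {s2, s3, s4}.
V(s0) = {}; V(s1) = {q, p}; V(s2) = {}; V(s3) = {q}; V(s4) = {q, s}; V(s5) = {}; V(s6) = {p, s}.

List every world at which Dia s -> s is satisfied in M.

Let φ = Dia s -> s. Evaluate φ at each world:
  s0 (successors {s1, s2, s3, s4}): φ is false.
  s1 (successors {s0, s1, s2, s3, s4, s5}): φ is false.
  s2 (successors {s0, s1, s3, s6}): φ is false.
  s3 (successors {s0, s1, s2, s4, s5, s6}): φ is false.
  s4 (successors {s0, s1, s3, s4, s5, s6}): φ is true.
  s5 (successors {s1, s3, s4}): φ is false.
  s6 (successors {s2, s3, s4}): φ is true.
For instance, at s6:
  At s6: Dia s is true, s is true, so Dia s -> s is true.
    At s6: Dia s requires s at some successor in {s2, s3, s4}.
      s holds at s4, so Dia s is true at s6.
Satisfying worlds: {s4, s6}

s4, s6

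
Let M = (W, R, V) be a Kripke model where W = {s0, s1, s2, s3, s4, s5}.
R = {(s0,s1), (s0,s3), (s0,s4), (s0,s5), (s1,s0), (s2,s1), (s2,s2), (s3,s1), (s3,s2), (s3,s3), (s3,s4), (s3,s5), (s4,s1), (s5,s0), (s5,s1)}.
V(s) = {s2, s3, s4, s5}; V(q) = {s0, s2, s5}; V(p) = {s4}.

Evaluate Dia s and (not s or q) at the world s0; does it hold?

Yes

Recall that Dia ψ holds at a world iff ψ holds at some accessible world.
At s0: Dia s is true, not s or q is true, so Dia s and (not s or q) is true.
  At s0: Dia s requires s at some successor in {s1, s3, s4, s5}.
    s holds at s3, so Dia s is true at s0.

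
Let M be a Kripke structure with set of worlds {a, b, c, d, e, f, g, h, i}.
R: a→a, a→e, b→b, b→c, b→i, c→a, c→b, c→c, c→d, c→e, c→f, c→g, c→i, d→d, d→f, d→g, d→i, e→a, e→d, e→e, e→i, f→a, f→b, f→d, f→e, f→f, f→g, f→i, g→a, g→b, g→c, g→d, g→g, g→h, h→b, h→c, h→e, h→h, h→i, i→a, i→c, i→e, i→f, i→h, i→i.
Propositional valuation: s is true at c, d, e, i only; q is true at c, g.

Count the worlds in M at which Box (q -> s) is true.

5

Let φ = Box (q -> s). Evaluate φ at each world:
  a (successors {a, e}): φ is true.
  b (successors {b, c, i}): φ is true.
  c (successors {a, b, c, d, e, f, g, i}): φ is false.
  d (successors {d, f, g, i}): φ is false.
  e (successors {a, d, e, i}): φ is true.
  f (successors {a, b, d, e, f, g, i}): φ is false.
  g (successors {a, b, c, d, g, h}): φ is false.
  h (successors {b, c, e, h, i}): φ is true.
  i (successors {a, c, e, f, h, i}): φ is true.
For instance, at g:
  At g: Box (q -> s) requires q -> s at every successor {a, b, c, d, g, h}.
    q -> s fails at g, so Box (q -> s) is false at g.
Satisfying worlds: {a, b, e, h, i}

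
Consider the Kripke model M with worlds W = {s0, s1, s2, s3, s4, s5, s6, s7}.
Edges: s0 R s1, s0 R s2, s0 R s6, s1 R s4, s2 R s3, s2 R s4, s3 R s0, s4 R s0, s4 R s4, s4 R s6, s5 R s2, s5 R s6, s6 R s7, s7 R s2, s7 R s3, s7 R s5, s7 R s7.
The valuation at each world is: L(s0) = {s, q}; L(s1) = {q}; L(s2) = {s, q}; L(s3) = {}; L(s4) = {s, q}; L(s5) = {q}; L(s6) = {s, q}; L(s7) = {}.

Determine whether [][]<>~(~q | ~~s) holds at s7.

No

Recall that []ψ holds at a world iff ψ holds at every accessible world, and <>ψ holds iff ψ holds at some accessible world.
At s7: [][]<>~(~q | ~~s) requires []<>~(~q | ~~s) at every successor {s2, s3, s5, s7}.
  []<>~(~q | ~~s) fails at s2, so [][]<>~(~q | ~~s) is false at s7.
    At s2: []<>~(~q | ~~s) requires <>~(~q | ~~s) at every successor {s3, s4}.
      <>~(~q | ~~s) fails at s3, so []<>~(~q | ~~s) is false at s2.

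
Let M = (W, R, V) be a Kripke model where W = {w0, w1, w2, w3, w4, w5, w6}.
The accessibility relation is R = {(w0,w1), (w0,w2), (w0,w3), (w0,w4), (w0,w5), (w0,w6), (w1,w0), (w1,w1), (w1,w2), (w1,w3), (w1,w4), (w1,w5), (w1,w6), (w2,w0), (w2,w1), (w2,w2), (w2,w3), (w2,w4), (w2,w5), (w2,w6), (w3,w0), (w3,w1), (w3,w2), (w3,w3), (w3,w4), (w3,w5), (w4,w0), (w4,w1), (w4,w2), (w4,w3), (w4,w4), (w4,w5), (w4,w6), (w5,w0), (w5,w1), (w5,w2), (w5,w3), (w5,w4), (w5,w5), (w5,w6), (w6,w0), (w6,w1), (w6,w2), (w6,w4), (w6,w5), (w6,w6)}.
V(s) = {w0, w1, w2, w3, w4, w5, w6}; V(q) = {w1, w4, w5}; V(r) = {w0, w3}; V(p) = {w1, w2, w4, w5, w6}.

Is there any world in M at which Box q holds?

Let φ = Box q. Evaluate φ at each world:
  w0 (successors {w1, w2, w3, w4, w5, w6}): φ is false.
  w1 (successors {w0, w1, w2, w3, w4, w5, w6}): φ is false.
  w2 (successors {w0, w1, w2, w3, w4, w5, w6}): φ is false.
  w3 (successors {w0, w1, w2, w3, w4, w5}): φ is false.
  w4 (successors {w0, w1, w2, w3, w4, w5, w6}): φ is false.
  w5 (successors {w0, w1, w2, w3, w4, w5, w6}): φ is false.
  w6 (successors {w0, w1, w2, w4, w5, w6}): φ is false.
For instance, at w2:
  At w2: Box q requires q at every successor {w0, w1, w2, w3, w4, w5, w6}.
    q fails at w0, so Box q is false at w2.

No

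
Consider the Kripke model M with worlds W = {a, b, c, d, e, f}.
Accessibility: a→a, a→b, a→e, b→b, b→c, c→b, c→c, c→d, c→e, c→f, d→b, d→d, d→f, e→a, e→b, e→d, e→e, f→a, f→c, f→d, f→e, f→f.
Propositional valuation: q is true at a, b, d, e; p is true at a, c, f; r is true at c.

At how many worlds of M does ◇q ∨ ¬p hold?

Let φ = ◇q ∨ ¬p. Evaluate φ at each world:
  a (successors {a, b, e}): φ is true.
  b (successors {b, c}): φ is true.
  c (successors {b, c, d, e, f}): φ is true.
  d (successors {b, d, f}): φ is true.
  e (successors {a, b, d, e}): φ is true.
  f (successors {a, c, d, e, f}): φ is true.
For instance, at b:
  At b: ◇q is true, ¬p is true, so ◇q ∨ ¬p is true.
    At b: ◇q requires q at some successor in {b, c}.
      q holds at b, so ◇q is true at b.
Satisfying worlds: {a, b, c, d, e, f}

6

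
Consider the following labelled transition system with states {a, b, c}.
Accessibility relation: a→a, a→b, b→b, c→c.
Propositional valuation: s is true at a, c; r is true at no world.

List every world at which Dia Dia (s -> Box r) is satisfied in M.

a, b

Recall that Box ψ holds at a world iff ψ holds at every accessible world, and Dia ψ holds iff ψ holds at some accessible world.
Let φ = Dia Dia (s -> Box r). Evaluate φ at each world:
  a (successors {a, b}): φ is true.
  b (successors {b}): φ is true.
  c (successors {c}): φ is false.
For instance, at a:
  At a: Dia Dia (s -> Box r) requires Dia (s -> Box r) at some successor in {a, b}.
    Dia (s -> Box r) holds at a, so Dia Dia (s -> Box r) is true at a.
      At a: Dia (s -> Box r) requires s -> Box r at some successor in {a, b}.
        s -> Box r holds at b, so Dia (s -> Box r) is true at a.
Satisfying worlds: {a, b}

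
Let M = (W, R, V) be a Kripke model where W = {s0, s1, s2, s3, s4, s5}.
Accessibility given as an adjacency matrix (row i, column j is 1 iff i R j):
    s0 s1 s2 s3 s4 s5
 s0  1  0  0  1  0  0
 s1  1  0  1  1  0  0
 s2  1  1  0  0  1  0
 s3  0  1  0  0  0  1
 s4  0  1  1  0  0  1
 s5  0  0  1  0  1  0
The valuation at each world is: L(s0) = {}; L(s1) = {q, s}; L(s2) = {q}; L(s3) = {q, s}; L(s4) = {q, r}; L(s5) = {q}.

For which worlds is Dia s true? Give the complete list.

s0, s1, s2, s3, s4

Let φ = Dia s. Evaluate φ at each world:
  s0 (successors {s0, s3}): φ is true.
  s1 (successors {s0, s2, s3}): φ is true.
  s2 (successors {s0, s1, s4}): φ is true.
  s3 (successors {s1, s5}): φ is true.
  s4 (successors {s1, s2, s5}): φ is true.
  s5 (successors {s2, s4}): φ is false.
For instance, at s2:
  At s2: Dia s requires s at some successor in {s0, s1, s4}.
    s holds at s1, so Dia s is true at s2.
Satisfying worlds: {s0, s1, s2, s3, s4}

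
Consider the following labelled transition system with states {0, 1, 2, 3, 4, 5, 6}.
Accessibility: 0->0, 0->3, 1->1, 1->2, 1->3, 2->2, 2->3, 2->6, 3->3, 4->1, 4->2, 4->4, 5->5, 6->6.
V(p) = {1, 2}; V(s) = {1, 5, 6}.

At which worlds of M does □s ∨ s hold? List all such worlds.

Let φ = □s ∨ s. Evaluate φ at each world:
  0 (successors {0, 3}): φ is false.
  1 (successors {1, 2, 3}): φ is true.
  2 (successors {2, 3, 6}): φ is false.
  3 (successors {3}): φ is false.
  4 (successors {1, 2, 4}): φ is false.
  5 (successors {5}): φ is true.
  6 (successors {6}): φ is true.
For instance, at 2:
  At 2: □s is false, s is false, so □s ∨ s is false.
    At 2: □s requires s at every successor {2, 3, 6}.
      s fails at 2, so □s is false at 2.
Satisfying worlds: {1, 5, 6}

1, 5, 6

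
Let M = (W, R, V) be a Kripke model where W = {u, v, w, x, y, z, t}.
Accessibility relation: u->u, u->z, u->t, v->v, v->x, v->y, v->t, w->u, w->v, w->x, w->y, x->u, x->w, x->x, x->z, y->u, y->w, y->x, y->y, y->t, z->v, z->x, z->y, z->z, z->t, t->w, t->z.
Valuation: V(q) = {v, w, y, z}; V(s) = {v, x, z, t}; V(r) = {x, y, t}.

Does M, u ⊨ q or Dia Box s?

At u: q is false, Dia Box s is false, so q or Dia Box s is false.
  At u: Dia Box s requires Box s at some successor in {u, z, t}.
    At u: Box s is false.
    At z: Box s is false.
    At t: Box s is false.
  So Dia Box s is false at u.

No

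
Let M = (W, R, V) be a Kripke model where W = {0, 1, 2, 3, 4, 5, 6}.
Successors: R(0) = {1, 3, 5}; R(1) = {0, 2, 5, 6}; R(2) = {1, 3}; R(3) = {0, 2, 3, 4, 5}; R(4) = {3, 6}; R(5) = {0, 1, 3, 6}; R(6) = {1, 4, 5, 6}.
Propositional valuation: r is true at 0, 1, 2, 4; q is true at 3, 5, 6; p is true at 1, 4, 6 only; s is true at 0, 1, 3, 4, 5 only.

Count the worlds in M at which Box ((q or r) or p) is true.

7

Recall that Box ψ holds at a world iff ψ holds at every accessible world, and Dia ψ holds iff ψ holds at some accessible world.
Let φ = Box ((q or r) or p). Evaluate φ at each world:
  0 (successors {1, 3, 5}): φ is true.
  1 (successors {0, 2, 5, 6}): φ is true.
  2 (successors {1, 3}): φ is true.
  3 (successors {0, 2, 3, 4, 5}): φ is true.
  4 (successors {3, 6}): φ is true.
  5 (successors {0, 1, 3, 6}): φ is true.
  6 (successors {1, 4, 5, 6}): φ is true.
For instance, at 6:
  At 6: Box ((q or r) or p) requires (q or r) or p at every successor {1, 4, 5, 6}.
    At 1: (q or r) or p is true.
    At 4: (q or r) or p is true.
    At 5: (q or r) or p is true.
    At 6: (q or r) or p is true.
  So Box ((q or r) or p) is true at 6.
Satisfying worlds: {0, 1, 2, 3, 4, 5, 6}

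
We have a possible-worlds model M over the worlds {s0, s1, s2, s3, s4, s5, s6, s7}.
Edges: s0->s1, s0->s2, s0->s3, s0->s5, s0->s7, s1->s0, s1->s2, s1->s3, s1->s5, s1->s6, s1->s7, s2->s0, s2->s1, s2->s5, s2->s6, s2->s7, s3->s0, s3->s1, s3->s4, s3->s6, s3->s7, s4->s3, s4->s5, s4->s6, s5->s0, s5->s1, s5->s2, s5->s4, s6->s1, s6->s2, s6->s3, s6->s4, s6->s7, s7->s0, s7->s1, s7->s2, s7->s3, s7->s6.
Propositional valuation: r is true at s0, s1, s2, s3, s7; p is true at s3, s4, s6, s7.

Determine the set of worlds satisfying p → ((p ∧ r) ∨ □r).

s0, s1, s2, s3, s5, s7

Let φ = p → ((p ∧ r) ∨ □r). Evaluate φ at each world:
  s0 (successors {s1, s2, s3, s5, s7}): φ is true.
  s1 (successors {s0, s2, s3, s5, s6, s7}): φ is true.
  s2 (successors {s0, s1, s5, s6, s7}): φ is true.
  s3 (successors {s0, s1, s4, s6, s7}): φ is true.
  s4 (successors {s3, s5, s6}): φ is false.
  s5 (successors {s0, s1, s2, s4}): φ is true.
  s6 (successors {s1, s2, s3, s4, s7}): φ is false.
  s7 (successors {s0, s1, s2, s3, s6}): φ is true.
For instance, at s5:
  At s5: p is false, (p ∧ r) ∨ □r is false, so p → ((p ∧ r) ∨ □r) is true.
    At s5: p ∧ r is false, □r is false, so (p ∧ r) ∨ □r is false.
      At s5: □r requires r at every successor {s0, s1, s2, s4}.
        r fails at s4, so □r is false at s5.
Satisfying worlds: {s0, s1, s2, s3, s5, s7}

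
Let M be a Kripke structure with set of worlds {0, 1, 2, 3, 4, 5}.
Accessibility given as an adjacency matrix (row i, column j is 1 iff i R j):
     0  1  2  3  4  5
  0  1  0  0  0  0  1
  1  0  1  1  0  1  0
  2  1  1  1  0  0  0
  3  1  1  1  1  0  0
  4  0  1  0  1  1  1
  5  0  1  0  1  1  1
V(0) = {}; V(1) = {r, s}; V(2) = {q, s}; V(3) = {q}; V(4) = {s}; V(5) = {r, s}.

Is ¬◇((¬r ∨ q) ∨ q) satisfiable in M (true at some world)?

Recall that ◇ψ holds at a world iff ψ holds at some accessible world.
Let φ = ¬◇((¬r ∨ q) ∨ q). Evaluate φ at each world:
  0 (successors {0, 5}): φ is false.
  1 (successors {1, 2, 4}): φ is false.
  2 (successors {0, 1, 2}): φ is false.
  3 (successors {0, 1, 2, 3}): φ is false.
  4 (successors {1, 3, 4, 5}): φ is false.
  5 (successors {1, 3, 4, 5}): φ is false.
For instance, at 0:
  At 0: ◇((¬r ∨ q) ∨ q) is true, so ¬◇((¬r ∨ q) ∨ q) is false.
    At 0: ◇((¬r ∨ q) ∨ q) requires (¬r ∨ q) ∨ q at some successor in {0, 5}.
      (¬r ∨ q) ∨ q holds at 0, so ◇((¬r ∨ q) ∨ q) is true at 0.

No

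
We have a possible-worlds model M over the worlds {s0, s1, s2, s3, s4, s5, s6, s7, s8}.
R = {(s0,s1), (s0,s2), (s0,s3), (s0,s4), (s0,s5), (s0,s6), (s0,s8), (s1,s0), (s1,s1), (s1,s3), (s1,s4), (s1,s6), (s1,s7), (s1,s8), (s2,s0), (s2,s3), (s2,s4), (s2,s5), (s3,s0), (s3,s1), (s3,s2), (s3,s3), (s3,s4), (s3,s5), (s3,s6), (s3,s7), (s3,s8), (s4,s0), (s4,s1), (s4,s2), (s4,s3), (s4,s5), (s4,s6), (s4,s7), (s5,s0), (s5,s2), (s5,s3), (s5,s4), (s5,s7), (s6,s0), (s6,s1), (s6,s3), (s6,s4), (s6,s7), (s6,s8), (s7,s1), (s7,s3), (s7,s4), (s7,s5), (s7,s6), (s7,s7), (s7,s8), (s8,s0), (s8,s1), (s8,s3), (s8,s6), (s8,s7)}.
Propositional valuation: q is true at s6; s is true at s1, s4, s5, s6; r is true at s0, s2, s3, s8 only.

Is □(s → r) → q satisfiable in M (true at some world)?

Yes

Let φ = □(s → r) → q. Evaluate φ at each world:
  s0 (successors {s1, s2, s3, s4, s5, s6, s8}): φ is true.
  s1 (successors {s0, s1, s3, s4, s6, s7, s8}): φ is true.
  s2 (successors {s0, s3, s4, s5}): φ is true.
  s3 (successors {s0, s1, s2, s3, s4, s5, s6, s7, s8}): φ is true.
  s4 (successors {s0, s1, s2, s3, s5, s6, s7}): φ is true.
  s5 (successors {s0, s2, s3, s4, s7}): φ is true.
  s6 (successors {s0, s1, s3, s4, s7, s8}): φ is true.
  s7 (successors {s1, s3, s4, s5, s6, s7, s8}): φ is true.
  s8 (successors {s0, s1, s3, s6, s7}): φ is true.
Detail at s0 (witness):
  At s0: □(s → r) is false, q is false, so □(s → r) → q is true.
    At s0: □(s → r) requires s → r at every successor {s1, s2, s3, s4, s5, s6, s8}.
      s → r fails at s1, so □(s → r) is false at s0.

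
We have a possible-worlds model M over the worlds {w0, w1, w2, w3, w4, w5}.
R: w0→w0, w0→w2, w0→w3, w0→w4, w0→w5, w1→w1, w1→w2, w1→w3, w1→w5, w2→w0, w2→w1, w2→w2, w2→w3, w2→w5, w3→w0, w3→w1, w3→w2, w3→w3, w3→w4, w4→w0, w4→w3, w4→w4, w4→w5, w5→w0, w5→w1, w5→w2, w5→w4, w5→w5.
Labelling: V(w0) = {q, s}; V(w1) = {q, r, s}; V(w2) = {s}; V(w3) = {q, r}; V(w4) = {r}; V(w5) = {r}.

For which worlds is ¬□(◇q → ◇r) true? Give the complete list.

Recall that □ψ holds at a world iff ψ holds at every accessible world, and ◇ψ holds iff ψ holds at some accessible world.
Let φ = ¬□(◇q → ◇r). Evaluate φ at each world:
  w0 (successors {w0, w2, w3, w4, w5}): φ is false.
  w1 (successors {w1, w2, w3, w5}): φ is false.
  w2 (successors {w0, w1, w2, w3, w5}): φ is false.
  w3 (successors {w0, w1, w2, w3, w4}): φ is false.
  w4 (successors {w0, w3, w4, w5}): φ is false.
  w5 (successors {w0, w1, w2, w4, w5}): φ is false.
For instance, at w3:
  At w3: □(◇q → ◇r) is true, so ¬□(◇q → ◇r) is false.
    At w3: □(◇q → ◇r) requires ◇q → ◇r at every successor {w0, w1, w2, w3, w4}.
      At w0: ◇q → ◇r is true.
      At w1: ◇q → ◇r is true.
      At w2: ◇q → ◇r is true.
      At w3: ◇q → ◇r is true.
      At w4: ◇q → ◇r is true.
    So □(◇q → ◇r) is true at w3.
Satisfying worlds: none.

none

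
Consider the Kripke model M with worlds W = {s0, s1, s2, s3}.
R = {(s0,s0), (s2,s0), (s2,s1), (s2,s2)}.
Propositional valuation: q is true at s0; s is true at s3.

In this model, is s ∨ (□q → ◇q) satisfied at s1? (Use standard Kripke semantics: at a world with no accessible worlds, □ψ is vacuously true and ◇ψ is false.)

At s1: s is false, □q → ◇q is false, so s ∨ (□q → ◇q) is false.
  At s1: □q is true, ◇q is false, so □q → ◇q is false.
    At s1: no accessible worlds, so □q holds vacuously.
    At s1: no accessible worlds, so ◇q is false.

No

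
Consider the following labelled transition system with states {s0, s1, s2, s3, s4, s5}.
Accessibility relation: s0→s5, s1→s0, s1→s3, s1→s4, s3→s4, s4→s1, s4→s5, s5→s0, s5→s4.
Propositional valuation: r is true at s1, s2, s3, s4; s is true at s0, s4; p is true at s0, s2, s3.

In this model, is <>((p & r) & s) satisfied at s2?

No

Recall that <>ψ holds at a world iff ψ holds at some accessible world.
At s2: no accessible worlds, so <>((p & r) & s) is false.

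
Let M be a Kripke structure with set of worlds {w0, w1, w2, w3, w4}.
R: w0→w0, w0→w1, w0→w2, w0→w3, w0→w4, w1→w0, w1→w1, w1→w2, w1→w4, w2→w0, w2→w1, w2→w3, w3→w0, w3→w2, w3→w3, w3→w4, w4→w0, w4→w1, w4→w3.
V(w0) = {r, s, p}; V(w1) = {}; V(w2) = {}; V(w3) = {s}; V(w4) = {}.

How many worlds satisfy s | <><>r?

Let φ = s | <><>r. Evaluate φ at each world:
  w0 (successors {w0, w1, w2, w3, w4}): φ is true.
  w1 (successors {w0, w1, w2, w4}): φ is true.
  w2 (successors {w0, w1, w3}): φ is true.
  w3 (successors {w0, w2, w3, w4}): φ is true.
  w4 (successors {w0, w1, w3}): φ is true.
For instance, at w2:
  At w2: s is false, <><>r is true, so s | <><>r is true.
    At w2: <><>r requires <>r at some successor in {w0, w1, w3}.
      <>r holds at w0, so <><>r is true at w2.
Satisfying worlds: {w0, w1, w2, w3, w4}

5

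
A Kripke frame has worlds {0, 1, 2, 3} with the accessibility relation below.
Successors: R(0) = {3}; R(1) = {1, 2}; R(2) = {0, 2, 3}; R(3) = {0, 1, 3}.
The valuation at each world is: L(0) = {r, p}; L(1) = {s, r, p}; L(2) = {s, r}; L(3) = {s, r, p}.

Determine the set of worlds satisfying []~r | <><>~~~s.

0, 1, 2, 3

Recall that []ψ holds at a world iff ψ holds at every accessible world, and <>ψ holds iff ψ holds at some accessible world.
Let φ = []~r | <><>~~~s. Evaluate φ at each world:
  0 (successors {3}): φ is true.
  1 (successors {1, 2}): φ is true.
  2 (successors {0, 2, 3}): φ is true.
  3 (successors {0, 1, 3}): φ is true.
For instance, at 1:
  At 1: []~r is false, <><>~~~s is true, so []~r | <><>~~~s is true.
    At 1: []~r requires ~r at every successor {1, 2}.
      ~r fails at 1, so []~r is false at 1.
    At 1: <><>~~~s requires <>~~~s at some successor in {1, 2}.
      <>~~~s holds at 2, so <><>~~~s is true at 1.
Satisfying worlds: {0, 1, 2, 3}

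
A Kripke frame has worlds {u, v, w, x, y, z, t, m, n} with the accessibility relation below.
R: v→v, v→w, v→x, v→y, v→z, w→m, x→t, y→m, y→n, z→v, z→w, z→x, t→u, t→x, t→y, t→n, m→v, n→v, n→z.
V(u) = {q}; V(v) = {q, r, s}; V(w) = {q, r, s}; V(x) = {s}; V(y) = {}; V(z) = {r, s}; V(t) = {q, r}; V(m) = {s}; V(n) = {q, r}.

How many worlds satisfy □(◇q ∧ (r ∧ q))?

3

Let φ = □(◇q ∧ (r ∧ q)). Evaluate φ at each world:
  u (successors ∅): φ is true.
  v (successors {v, w, x, y, z}): φ is false.
  w (successors {m}): φ is false.
  x (successors {t}): φ is true.
  y (successors {m, n}): φ is false.
  z (successors {v, w, x}): φ is false.
  t (successors {u, x, y, n}): φ is false.
  m (successors {v}): φ is true.
  n (successors {v, z}): φ is false.
For instance, at t:
  At t: □(◇q ∧ (r ∧ q)) requires ◇q ∧ (r ∧ q) at every successor {u, x, y, n}.
    ◇q ∧ (r ∧ q) fails at u, so □(◇q ∧ (r ∧ q)) is false at t.
      At u: ◇q is false, r ∧ q is false, so ◇q ∧ (r ∧ q) is false.
Satisfying worlds: {u, x, m}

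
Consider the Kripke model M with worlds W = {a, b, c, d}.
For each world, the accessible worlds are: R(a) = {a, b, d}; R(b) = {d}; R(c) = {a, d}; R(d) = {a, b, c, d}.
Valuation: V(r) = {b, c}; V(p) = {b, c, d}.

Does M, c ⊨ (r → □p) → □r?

Yes

At c: r → □p is false, □r is false, so (r → □p) → □r is true.
  At c: r is true, □p is false, so r → □p is false.
    At c: □p requires p at every successor {a, d}.
      p fails at a, so □p is false at c.
  At c: □r requires r at every successor {a, d}.
    r fails at a, so □r is false at c.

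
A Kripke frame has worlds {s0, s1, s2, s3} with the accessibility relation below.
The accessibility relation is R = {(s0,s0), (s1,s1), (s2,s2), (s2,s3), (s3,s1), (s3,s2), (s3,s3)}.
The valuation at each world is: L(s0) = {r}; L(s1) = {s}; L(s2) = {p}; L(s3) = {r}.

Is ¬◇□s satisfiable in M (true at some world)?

Let φ = ¬◇□s. Evaluate φ at each world:
  s0 (successors {s0}): φ is true.
  s1 (successors {s1}): φ is false.
  s2 (successors {s2, s3}): φ is true.
  s3 (successors {s1, s2, s3}): φ is false.
Detail at s0 (witness):
  At s0: ◇□s is false, so ¬◇□s is true.
    At s0: ◇□s requires □s at some successor in {s0}.
      At s0: □s is false.
    So ◇□s is false at s0.

Yes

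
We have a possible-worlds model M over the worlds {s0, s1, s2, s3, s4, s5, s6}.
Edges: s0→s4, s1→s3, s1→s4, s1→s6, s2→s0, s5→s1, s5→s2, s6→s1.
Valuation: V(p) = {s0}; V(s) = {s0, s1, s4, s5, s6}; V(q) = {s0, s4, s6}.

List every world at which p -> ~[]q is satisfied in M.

s1, s2, s3, s4, s5, s6

Let φ = p -> ~[]q. Evaluate φ at each world:
  s0 (successors {s4}): φ is false.
  s1 (successors {s3, s4, s6}): φ is true.
  s2 (successors {s0}): φ is true.
  s3 (successors ∅): φ is true.
  s4 (successors ∅): φ is true.
  s5 (successors {s1, s2}): φ is true.
  s6 (successors {s1}): φ is true.
For instance, at s0:
  At s0: p is true, ~[]q is false, so p -> ~[]q is false.
    At s0: []q is true, so ~[]q is false.
      At s0: []q requires q at every successor {s4}.
        At s4: q is true.
      So []q is true at s0.
Satisfying worlds: {s1, s2, s3, s4, s5, s6}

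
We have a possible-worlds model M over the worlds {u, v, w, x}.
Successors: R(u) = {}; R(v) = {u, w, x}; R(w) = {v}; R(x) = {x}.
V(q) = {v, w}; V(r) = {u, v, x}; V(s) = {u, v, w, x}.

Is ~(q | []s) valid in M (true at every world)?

No

Let φ = ~(q | []s). Evaluate φ at each world:
  u (successors ∅): φ is false.
  v (successors {u, w, x}): φ is false.
  w (successors {v}): φ is false.
  x (successors {x}): φ is false.
Detail at u (counterexample):
  At u: q | []s is true, so ~(q | []s) is false.
    At u: q is false, []s is true, so q | []s is true.
      At u: no accessible worlds, so []s holds vacuously.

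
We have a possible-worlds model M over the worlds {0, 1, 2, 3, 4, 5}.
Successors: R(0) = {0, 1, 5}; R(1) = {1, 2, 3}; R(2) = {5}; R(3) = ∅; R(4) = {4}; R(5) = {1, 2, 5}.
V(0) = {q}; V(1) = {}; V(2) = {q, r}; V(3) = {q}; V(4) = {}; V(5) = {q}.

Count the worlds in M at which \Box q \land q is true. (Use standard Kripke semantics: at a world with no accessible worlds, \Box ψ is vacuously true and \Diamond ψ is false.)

2

Let φ = \Box q \land q. Evaluate φ at each world:
  0 (successors {0, 1, 5}): φ is false.
  1 (successors {1, 2, 3}): φ is false.
  2 (successors {5}): φ is true.
  3 (successors ∅): φ is true.
  4 (successors {4}): φ is false.
  5 (successors {1, 2, 5}): φ is false.
For instance, at 4:
  At 4: \Box q is false, q is false, so \Box q \land q is false.
    At 4: \Box q requires q at every successor {4}.
      q fails at 4, so \Box q is false at 4.
Satisfying worlds: {2, 3}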